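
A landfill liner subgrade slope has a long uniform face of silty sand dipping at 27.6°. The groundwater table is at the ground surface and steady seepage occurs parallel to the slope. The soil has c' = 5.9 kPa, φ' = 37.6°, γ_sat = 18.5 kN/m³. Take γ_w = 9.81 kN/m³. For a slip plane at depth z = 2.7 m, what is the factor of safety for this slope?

FS = 0.98

With seepage parallel to the slope and the water table at the surface, the effective normal stress on the slip plane uses the buoyant unit weight γ' = γ_sat − γ_w while the driving shear stress uses γ_sat:
FS = [c' + γ' z cos²β tanφ'] / [γ_sat z sinβ cosβ]
γ' = 18.5 − 9.81 = 8.69 kN/m³
Numerator = 5.9 + 8.69·2.7·cos²27.6°·tan37.6° = 5.9 + 8.69·2.7·0.7854·0.7701 = 20.091 kPa
Denominator = 18.5·2.7·sin27.6°·cos27.6° = 18.5·2.7·0.4633·0.8862 = 20.508 kPa
FS = 20.091 / 20.508 = 0.980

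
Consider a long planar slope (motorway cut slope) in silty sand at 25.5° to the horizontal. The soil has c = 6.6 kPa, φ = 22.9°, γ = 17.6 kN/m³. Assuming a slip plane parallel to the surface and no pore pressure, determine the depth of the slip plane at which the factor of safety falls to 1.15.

Setting FS = 1.15 in FS = [c + γz cos²β tanφ] / [γz sinβ cosβ] and solving for z:
z = c / [γ cosβ (FS·sinβ − cosβ·tanφ)]
  = 6.6 / [17.6·cos25.5°·(1.15·sin25.5° − cos25.5°·tan22.9°)]
  = 6.6 / [17.6·0.9026·(1.15·0.4305 − 0.9026·0.4224)]
  = 6.6 / 1.8081 = 3.650 m

z = 3.65 m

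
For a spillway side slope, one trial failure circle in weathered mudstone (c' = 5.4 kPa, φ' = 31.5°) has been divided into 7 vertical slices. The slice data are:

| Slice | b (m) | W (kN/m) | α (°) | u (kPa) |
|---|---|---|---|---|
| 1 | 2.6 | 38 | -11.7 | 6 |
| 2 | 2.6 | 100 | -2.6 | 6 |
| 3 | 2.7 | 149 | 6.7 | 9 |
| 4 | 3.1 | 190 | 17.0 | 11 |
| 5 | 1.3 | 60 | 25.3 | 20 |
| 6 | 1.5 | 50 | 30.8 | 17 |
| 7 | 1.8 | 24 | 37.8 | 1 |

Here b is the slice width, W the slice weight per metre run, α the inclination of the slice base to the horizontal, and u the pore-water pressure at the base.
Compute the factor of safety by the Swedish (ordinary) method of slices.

Ordinary method of slices: FS = Σ[c'·Δl_i + (W_i cosα_i − u_i·Δl_i)·tanφ'] / Σ W_i sinα_i, with Δl_i = b_i / cosα_i.
Slice 1: Δl = 2.6/cos(-11.7°) = 2.655 m; N'_1 = 38·cos(-11.7°) − 6·2.655 = 21.3; c'Δl = 14.34; W sinα = -7.7
Slice 2: Δl = 2.6/cos(-2.6°) = 2.603 m; N'_2 = 100·cos(-2.6°) − 6·2.603 = 84.3; c'Δl = 14.05; W sinα = -4.5
Slice 3: Δl = 2.7/cos6.7° = 2.719 m; N'_3 = 149·cos6.7° − 9·2.719 = 123.5; c'Δl = 14.68; W sinα = 17.4
Slice 4: Δl = 3.1/cos17.0° = 3.242 m; N'_4 = 190·cos17.0° − 11·3.242 = 146.0; c'Δl = 17.50; W sinα = 55.6
Slice 5: Δl = 1.3/cos25.3° = 1.438 m; N'_5 = 60·cos25.3° − 20·1.438 = 25.5; c'Δl = 7.76; W sinα = 25.6
Slice 6: Δl = 1.5/cos30.8° = 1.746 m; N'_6 = 50·cos30.8° − 17·1.746 = 13.3; c'Δl = 9.43; W sinα = 25.6
Slice 7: Δl = 1.8/cos37.8° = 2.278 m; N'_7 = 24·cos37.8° − 1·2.278 = 16.7; c'Δl = 12.30; W sinα = 14.7
Σc'Δl = 90.1 kN/m; ΣN' = 430.5 kN/m; ΣW sinα = 126.6 kN/m
Resisting = 90.1 + 430.5·tan31.5° = 90.1 + 263.8 = 353.9 kN/m
FS = 353.9 / 126.6 = 2.795

FS = 2.79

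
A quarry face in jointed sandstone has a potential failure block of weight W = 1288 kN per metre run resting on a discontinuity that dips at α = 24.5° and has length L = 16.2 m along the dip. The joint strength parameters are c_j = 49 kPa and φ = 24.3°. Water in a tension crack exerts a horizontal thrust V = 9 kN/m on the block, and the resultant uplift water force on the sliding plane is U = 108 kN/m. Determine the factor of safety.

FS = 2.35

Resolving the block weight along and normal to the plane and applying the Mohr–Coulomb strength on the joint:
N' = W cosα − U − V sinα = 1288·cos24.5° − 108 − 9·sin24.5° = 1060.3 kN/m
Driving force T = W sinα + V cosα = 1288·sin24.5° + 9·cos24.5° = 542.3 kN/m
Resisting force R = c_j·L + N'·tanφ = 49·16.2 + 1060.3·tan24.3° = 793.8 + 478.7 = 1272.5 kN/m
FS = R / T = 1272.5 / 542.3 = 2.347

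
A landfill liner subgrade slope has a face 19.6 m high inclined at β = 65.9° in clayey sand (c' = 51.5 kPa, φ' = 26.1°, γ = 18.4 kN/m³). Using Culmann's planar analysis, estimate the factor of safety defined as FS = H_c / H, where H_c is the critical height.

FS = 2.02

H_c = (4c'/γ) · sinβ cosφ' / [1 − cos(β − φ')]
    = (4·51.5/18.4) · sin65.9°·cos26.1° / [1 − cos39.8°]
    = 11.196 · 0.8198 / 0.2317 = 39.61 m
FS = H_c / H = 39.61 / 19.6 = 2.021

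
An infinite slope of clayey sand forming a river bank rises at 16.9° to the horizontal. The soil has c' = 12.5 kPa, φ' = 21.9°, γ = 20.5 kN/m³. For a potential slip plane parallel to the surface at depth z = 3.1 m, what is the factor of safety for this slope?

For an infinite slope with a slip plane parallel to the surface (no pore pressure): FS = [c' + γz cos²β tanφ'] / [γz sinβ cosβ].
γz = 20.5·3.1 = 63.55 kN/m²
Numerator = 12.5 + 63.55·cos²16.9°·tan21.9° = 12.5 + 63.55·0.9155·0.4020 = 35.888 kPa
Denominator = 63.55·sin16.9°·cos16.9° = 63.55·0.2907·0.9568 = 17.676 kPa
FS = 35.888 / 17.676 = 2.030

FS = 2.03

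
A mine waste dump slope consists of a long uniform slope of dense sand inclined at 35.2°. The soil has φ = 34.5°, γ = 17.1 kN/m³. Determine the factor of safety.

For a dry cohesionless infinite slope the factor of safety is FS = tanφ / tanβ.
FS = tan34.5° / tan35.2° = 0.6873 / 0.7054 = 0.974

FS = 0.97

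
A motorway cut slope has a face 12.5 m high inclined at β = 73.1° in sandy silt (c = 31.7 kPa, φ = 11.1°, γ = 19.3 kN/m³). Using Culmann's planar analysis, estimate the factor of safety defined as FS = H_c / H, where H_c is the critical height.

H_c = (4c/γ) · sinβ cosφ / [1 − cos(β − φ)]
    = (4·31.7/19.3) · sin73.1°·cos11.1° / [1 − cos62.0°]
    = 6.570 · 0.9389 / 0.5305 = 11.63 m
FS = H_c / H = 11.63 / 12.5 = 0.930

FS = 0.93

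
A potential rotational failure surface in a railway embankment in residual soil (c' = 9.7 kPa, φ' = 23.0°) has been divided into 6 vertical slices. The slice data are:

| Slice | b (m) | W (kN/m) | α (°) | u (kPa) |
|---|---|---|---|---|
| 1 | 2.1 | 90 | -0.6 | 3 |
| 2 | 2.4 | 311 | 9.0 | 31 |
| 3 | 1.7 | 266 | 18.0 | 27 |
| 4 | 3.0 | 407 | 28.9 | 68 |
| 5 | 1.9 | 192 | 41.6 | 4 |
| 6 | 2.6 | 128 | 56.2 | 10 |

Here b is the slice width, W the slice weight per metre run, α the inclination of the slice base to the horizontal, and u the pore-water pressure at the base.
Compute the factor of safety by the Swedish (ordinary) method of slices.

FS = 0.90

Ordinary method of slices: FS = Σ[c'·Δl_i + (W_i cosα_i − u_i·Δl_i)·tanφ'] / Σ W_i sinα_i, with Δl_i = b_i / cosα_i.
Slice 1: Δl = 2.1/cos(-0.6°) = 2.100 m; N'_1 = 90·cos(-0.6°) − 3·2.100 = 83.7; c'Δl = 20.37; W sinα = -0.9
Slice 2: Δl = 2.4/cos9.0° = 2.430 m; N'_2 = 311·cos9.0° − 31·2.430 = 231.8; c'Δl = 23.57; W sinα = 48.7
Slice 3: Δl = 1.7/cos18.0° = 1.787 m; N'_3 = 266·cos18.0° − 27·1.787 = 204.7; c'Δl = 17.34; W sinα = 82.2
Slice 4: Δl = 3.0/cos28.9° = 3.427 m; N'_4 = 407·cos28.9° − 68·3.427 = 123.3; c'Δl = 33.24; W sinα = 196.7
Slice 5: Δl = 1.9/cos41.6° = 2.541 m; N'_5 = 192·cos41.6° − 4·2.541 = 133.4; c'Δl = 24.65; W sinα = 127.5
Slice 6: Δl = 2.6/cos56.2° = 4.674 m; N'_6 = 128·cos56.2° − 10·4.674 = 24.5; c'Δl = 45.34; W sinα = 106.4
Σc'Δl = 164.5 kN/m; ΣN' = 801.4 kN/m; ΣW sinα = 560.4 kN/m
Resisting = 164.5 + 801.4·tan23.0° = 164.5 + 340.2 = 504.7 kN/m
FS = 504.7 / 560.4 = 0.901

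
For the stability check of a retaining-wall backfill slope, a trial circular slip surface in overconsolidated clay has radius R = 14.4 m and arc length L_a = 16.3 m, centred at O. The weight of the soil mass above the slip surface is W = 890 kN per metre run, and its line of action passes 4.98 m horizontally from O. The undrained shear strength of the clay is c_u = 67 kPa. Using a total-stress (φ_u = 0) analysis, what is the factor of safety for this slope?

Taking moments about the centre O, the resisting moment is provided by the undrained shear strength acting along the arc:
M_R = c_u·L_a·R = 67·16.30·14.4 = 15726.2 kN·m/m
M_D = W·d = 890·4.98 = 4432.2 kN·m/m
FS = M_R / M_D = 15726.2 / 4432.2 = 3.548

FS = 3.55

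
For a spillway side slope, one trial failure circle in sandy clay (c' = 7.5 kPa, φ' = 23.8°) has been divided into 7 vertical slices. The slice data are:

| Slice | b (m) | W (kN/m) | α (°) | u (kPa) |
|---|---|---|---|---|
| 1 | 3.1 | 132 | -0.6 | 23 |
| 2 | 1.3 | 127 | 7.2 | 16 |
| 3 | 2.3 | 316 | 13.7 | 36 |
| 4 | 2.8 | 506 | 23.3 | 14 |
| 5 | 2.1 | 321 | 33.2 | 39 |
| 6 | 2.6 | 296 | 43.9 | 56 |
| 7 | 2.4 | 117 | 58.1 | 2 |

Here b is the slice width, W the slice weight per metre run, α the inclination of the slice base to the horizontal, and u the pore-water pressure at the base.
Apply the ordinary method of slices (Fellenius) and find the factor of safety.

FS = 0.80

Ordinary method of slices: FS = Σ[c'·Δl_i + (W_i cosα_i − u_i·Δl_i)·tanφ'] / Σ W_i sinα_i, with Δl_i = b_i / cosα_i.
Slice 1: Δl = 3.1/cos(-0.6°) = 3.100 m; N'_1 = 132·cos(-0.6°) − 23·3.100 = 60.7; c'Δl = 23.25; W sinα = -1.4
Slice 2: Δl = 1.3/cos7.2° = 1.310 m; N'_2 = 127·cos7.2° − 16·1.310 = 105.0; c'Δl = 9.83; W sinα = 15.9
Slice 3: Δl = 2.3/cos13.7° = 2.367 m; N'_3 = 316·cos13.7° − 36·2.367 = 221.8; c'Δl = 17.76; W sinα = 74.8
Slice 4: Δl = 2.8/cos23.3° = 3.049 m; N'_4 = 506·cos23.3° − 14·3.049 = 422.1; c'Δl = 22.86; W sinα = 200.1
Slice 5: Δl = 2.1/cos33.2° = 2.510 m; N'_5 = 321·cos33.2° − 39·2.510 = 170.7; c'Δl = 18.82; W sinα = 175.8
Slice 6: Δl = 2.6/cos43.9° = 3.608 m; N'_6 = 296·cos43.9° − 56·3.608 = 11.2; c'Δl = 27.06; W sinα = 205.2
Slice 7: Δl = 2.4/cos58.1° = 4.542 m; N'_7 = 117·cos58.1° − 2·4.542 = 52.7; c'Δl = 34.06; W sinα = 99.3
Σc'Δl = 153.6 kN/m; ΣN' = 1044.2 kN/m; ΣW sinα = 769.9 kN/m
Resisting = 153.6 + 1044.2·tan23.8° = 153.6 + 460.6 = 614.2 kN/m
FS = 614.2 / 769.9 = 0.798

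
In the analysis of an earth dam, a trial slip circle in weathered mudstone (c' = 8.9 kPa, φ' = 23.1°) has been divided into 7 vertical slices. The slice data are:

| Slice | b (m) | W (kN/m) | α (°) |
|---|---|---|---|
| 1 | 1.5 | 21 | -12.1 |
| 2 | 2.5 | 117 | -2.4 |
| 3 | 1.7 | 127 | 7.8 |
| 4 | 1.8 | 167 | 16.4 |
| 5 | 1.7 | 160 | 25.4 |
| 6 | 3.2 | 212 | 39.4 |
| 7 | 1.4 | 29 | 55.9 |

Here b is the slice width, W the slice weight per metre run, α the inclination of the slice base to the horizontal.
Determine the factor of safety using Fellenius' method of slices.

Ordinary method of slices: FS = Σ[c'·Δl_i + (W_i cosα_i)·tanφ'] / Σ W_i sinα_i, with Δl_i = b_i / cosα_i.
Slice 1: Δl = 1.5/cos(-12.1°) = 1.534 m; N'_1 = 21·cos(-12.1°) = 20.5; c'Δl = 13.65; W sinα = -4.4
Slice 2: Δl = 2.5/cos(-2.4°) = 2.502 m; N'_2 = 117·cos(-2.4°) = 116.9; c'Δl = 22.27; W sinα = -4.9
Slice 3: Δl = 1.7/cos7.8° = 1.716 m; N'_3 = 127·cos7.8° = 125.8; c'Δl = 15.27; W sinα = 17.2
Slice 4: Δl = 1.8/cos16.4° = 1.876 m; N'_4 = 167·cos16.4° = 160.2; c'Δl = 16.70; W sinα = 47.2
Slice 5: Δl = 1.7/cos25.4° = 1.882 m; N'_5 = 160·cos25.4° = 144.5; c'Δl = 16.75; W sinα = 68.6
Slice 6: Δl = 3.2/cos39.4° = 4.141 m; N'_6 = 212·cos39.4° = 163.8; c'Δl = 36.86; W sinα = 134.6
Slice 7: Δl = 1.4/cos55.9° = 2.497 m; N'_7 = 29·cos55.9° = 16.3; c'Δl = 22.22; W sinα = 24.0
Σc'Δl = 143.7 kN/m; ΣN' = 748.1 kN/m; ΣW sinα = 282.3 kN/m
Resisting = 143.7 + 748.1·tan23.1° = 143.7 + 319.1 = 462.8 kN/m
FS = 462.8 / 282.3 = 1.639

FS = 1.64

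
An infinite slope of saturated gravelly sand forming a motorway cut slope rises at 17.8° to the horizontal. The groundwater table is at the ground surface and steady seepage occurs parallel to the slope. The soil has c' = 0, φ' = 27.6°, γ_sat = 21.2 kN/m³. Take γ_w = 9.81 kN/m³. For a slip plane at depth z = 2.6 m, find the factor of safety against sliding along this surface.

With seepage parallel to the slope and the water table at the surface, the effective normal stress on the slip plane uses the buoyant unit weight γ' = γ_sat − γ_w while the driving shear stress uses γ_sat:
FS = [c' + γ' z cos²β tanφ'] / [γ_sat z sinβ cosβ]
(For c' = 0 this reduces to FS = (γ'/γ_sat)·tanφ'/tanβ.)
γ' = 21.2 − 9.81 = 11.39 kN/m³
Numerator = 0.0 + 11.39·2.6·cos²17.8°·tan27.6° = 0.0 + 11.39·2.6·0.9066·0.5228 = 14.035 kPa
Denominator = 21.2·2.6·sin17.8°·cos17.8° = 21.2·2.6·0.3057·0.9521 = 16.043 kPa
FS = 14.035 / 16.043 = 0.875

FS = 0.87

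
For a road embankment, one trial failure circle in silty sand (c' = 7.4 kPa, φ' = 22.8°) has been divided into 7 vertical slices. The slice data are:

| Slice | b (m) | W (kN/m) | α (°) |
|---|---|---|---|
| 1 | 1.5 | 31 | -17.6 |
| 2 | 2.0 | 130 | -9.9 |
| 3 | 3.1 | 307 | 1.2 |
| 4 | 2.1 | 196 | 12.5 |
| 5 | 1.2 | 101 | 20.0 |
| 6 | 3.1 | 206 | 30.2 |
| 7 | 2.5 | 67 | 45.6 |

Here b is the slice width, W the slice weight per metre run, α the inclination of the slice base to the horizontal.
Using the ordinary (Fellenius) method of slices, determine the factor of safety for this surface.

Ordinary method of slices: FS = Σ[c'·Δl_i + (W_i cosα_i)·tanφ'] / Σ W_i sinα_i, with Δl_i = b_i / cosα_i.
Slice 1: Δl = 1.5/cos(-17.6°) = 1.574 m; N'_1 = 31·cos(-17.6°) = 29.5; c'Δl = 11.65; W sinα = -9.4
Slice 2: Δl = 2.0/cos(-9.9°) = 2.030 m; N'_2 = 130·cos(-9.9°) = 128.1; c'Δl = 15.02; W sinα = -22.4
Slice 3: Δl = 3.1/cos1.2° = 3.101 m; N'_3 = 307·cos1.2° = 306.9; c'Δl = 22.95; W sinα = 6.4
Slice 4: Δl = 2.1/cos12.5° = 2.151 m; N'_4 = 196·cos12.5° = 191.4; c'Δl = 15.92; W sinα = 42.4
Slice 5: Δl = 1.2/cos20.0° = 1.277 m; N'_5 = 101·cos20.0° = 94.9; c'Δl = 9.45; W sinα = 34.5
Slice 6: Δl = 3.1/cos30.2° = 3.587 m; N'_6 = 206·cos30.2° = 178.0; c'Δl = 26.54; W sinα = 103.6
Slice 7: Δl = 2.5/cos45.6° = 3.573 m; N'_7 = 67·cos45.6° = 46.9; c'Δl = 26.44; W sinα = 47.9
Σc'Δl = 128.0 kN/m; ΣN' = 975.7 kN/m; ΣW sinα = 203.2 kN/m
Resisting = 128.0 + 975.7·tan22.8° = 128.0 + 410.2 = 538.1 kN/m
FS = 538.1 / 203.2 = 2.649

FS = 2.65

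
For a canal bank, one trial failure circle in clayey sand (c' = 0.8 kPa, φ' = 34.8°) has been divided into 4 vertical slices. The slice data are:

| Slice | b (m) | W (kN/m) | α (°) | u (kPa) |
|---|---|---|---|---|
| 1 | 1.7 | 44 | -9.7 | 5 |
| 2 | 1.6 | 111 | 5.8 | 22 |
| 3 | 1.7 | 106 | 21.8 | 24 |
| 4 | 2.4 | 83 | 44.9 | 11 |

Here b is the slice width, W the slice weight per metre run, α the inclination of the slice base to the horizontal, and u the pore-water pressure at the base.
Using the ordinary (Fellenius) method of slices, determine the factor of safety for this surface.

FS = 1.34

Ordinary method of slices: FS = Σ[c'·Δl_i + (W_i cosα_i − u_i·Δl_i)·tanφ'] / Σ W_i sinα_i, with Δl_i = b_i / cosα_i.
Slice 1: Δl = 1.7/cos(-9.7°) = 1.725 m; N'_1 = 44·cos(-9.7°) − 5·1.725 = 34.7; c'Δl = 1.38; W sinα = -7.4
Slice 2: Δl = 1.6/cos5.8° = 1.608 m; N'_2 = 111·cos5.8° − 22·1.608 = 75.1; c'Δl = 1.29; W sinα = 11.2
Slice 3: Δl = 1.7/cos21.8° = 1.831 m; N'_3 = 106·cos21.8° − 24·1.831 = 54.5; c'Δl = 1.46; W sinα = 39.4
Slice 4: Δl = 2.4/cos44.9° = 3.388 m; N'_4 = 83·cos44.9° − 11·3.388 = 21.5; c'Δl = 2.71; W sinα = 58.6
Σc'Δl = 6.8 kN/m; ΣN' = 185.8 kN/m; ΣW sinα = 101.8 kN/m
Resisting = 6.8 + 185.8·tan34.8° = 6.8 + 129.1 = 136.0 kN/m
FS = 136.0 / 101.8 = 1.336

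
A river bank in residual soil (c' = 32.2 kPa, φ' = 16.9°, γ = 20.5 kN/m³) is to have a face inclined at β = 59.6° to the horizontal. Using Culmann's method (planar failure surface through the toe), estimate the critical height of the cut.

Culmann's analysis gives the critical failure plane at α_cr = (β + φ')/2 = (59.6 + 16.9)/2 = 38.2°, and the critical height
H_c = (4c'/γ) · sinβ cosφ' / [1 − cos(β − φ')]
    = (4·32.2/20.5) · sin59.6°·cos16.9° / [1 − cos(42.7°)]
    = 6.283 · 0.8625·0.9568 / [1 − 0.7349]
    = 6.283 · 0.8253 / 0.2651
    = 19.56 m

H_c = 19.56 m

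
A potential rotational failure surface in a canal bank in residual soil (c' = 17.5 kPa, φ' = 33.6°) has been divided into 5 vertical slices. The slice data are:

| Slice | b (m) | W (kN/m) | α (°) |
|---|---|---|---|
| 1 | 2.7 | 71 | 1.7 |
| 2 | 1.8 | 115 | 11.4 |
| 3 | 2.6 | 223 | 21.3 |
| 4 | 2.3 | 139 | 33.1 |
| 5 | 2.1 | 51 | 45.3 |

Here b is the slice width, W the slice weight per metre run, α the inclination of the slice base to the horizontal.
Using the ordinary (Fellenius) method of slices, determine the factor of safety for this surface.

FS = 2.71

Ordinary method of slices: FS = Σ[c'·Δl_i + (W_i cosα_i)·tanφ'] / Σ W_i sinα_i, with Δl_i = b_i / cosα_i.
Slice 1: Δl = 2.7/cos1.7° = 2.701 m; N'_1 = 71·cos1.7° = 71.0; c'Δl = 47.27; W sinα = 2.1
Slice 2: Δl = 1.8/cos11.4° = 1.836 m; N'_2 = 115·cos11.4° = 112.7; c'Δl = 32.13; W sinα = 22.7
Slice 3: Δl = 2.6/cos21.3° = 2.791 m; N'_3 = 223·cos21.3° = 207.8; c'Δl = 48.84; W sinα = 81.0
Slice 4: Δl = 2.3/cos33.1° = 2.746 m; N'_4 = 139·cos33.1° = 116.4; c'Δl = 48.05; W sinα = 75.9
Slice 5: Δl = 2.1/cos45.3° = 2.986 m; N'_5 = 51·cos45.3° = 35.9; c'Δl = 52.25; W sinα = 36.3
Σc'Δl = 228.5 kN/m; ΣN' = 543.8 kN/m; ΣW sinα = 218.0 kN/m
Resisting = 228.5 + 543.8·tan33.6° = 228.5 + 361.3 = 589.8 kN/m
FS = 589.8 / 218.0 = 2.706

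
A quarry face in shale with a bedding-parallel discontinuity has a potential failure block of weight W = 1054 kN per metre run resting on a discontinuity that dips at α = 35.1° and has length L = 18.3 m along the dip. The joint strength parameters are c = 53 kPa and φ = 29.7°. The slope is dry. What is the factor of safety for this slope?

FS = 2.41

Resolving the block weight along and normal to the plane and applying the Mohr–Coulomb strength on the joint:
N' = W cosα = 1054·cos35.1° = 862.3 kN/m
Driving force T = W sinα = 1054·sin35.1° = 606.1 kN/m
Resisting force R = c·L + N'·tanφ = 53·18.3 + 862.3·tan29.7° = 969.9 + 491.9 = 1461.8 kN/m
FS = R / T = 1461.8 / 606.1 = 2.412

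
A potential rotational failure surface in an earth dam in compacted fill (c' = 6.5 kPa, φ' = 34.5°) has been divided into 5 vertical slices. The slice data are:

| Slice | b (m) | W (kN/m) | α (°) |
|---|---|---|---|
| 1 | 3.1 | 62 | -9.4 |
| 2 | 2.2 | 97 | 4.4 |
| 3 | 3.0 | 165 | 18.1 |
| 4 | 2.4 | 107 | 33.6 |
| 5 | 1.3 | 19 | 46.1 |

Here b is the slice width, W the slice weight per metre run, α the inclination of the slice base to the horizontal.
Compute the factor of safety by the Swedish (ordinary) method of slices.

Ordinary method of slices: FS = Σ[c'·Δl_i + (W_i cosα_i)·tanφ'] / Σ W_i sinα_i, with Δl_i = b_i / cosα_i.
Slice 1: Δl = 3.1/cos(-9.4°) = 3.142 m; N'_1 = 62·cos(-9.4°) = 61.2; c'Δl = 20.42; W sinα = -10.1
Slice 2: Δl = 2.2/cos4.4° = 2.207 m; N'_2 = 97·cos4.4° = 96.7; c'Δl = 14.34; W sinα = 7.4
Slice 3: Δl = 3.0/cos18.1° = 3.156 m; N'_3 = 165·cos18.1° = 156.8; c'Δl = 20.52; W sinα = 51.3
Slice 4: Δl = 2.4/cos33.6° = 2.881 m; N'_4 = 107·cos33.6° = 89.1; c'Δl = 18.73; W sinα = 59.2
Slice 5: Δl = 1.3/cos46.1° = 1.875 m; N'_5 = 19·cos46.1° = 13.2; c'Δl = 12.19; W sinα = 13.7
Σc'Δl = 86.2 kN/m; ΣN' = 417.0 kN/m; ΣW sinα = 121.5 kN/m
Resisting = 86.2 + 417.0·tan34.5° = 86.2 + 286.6 = 372.8 kN/m
FS = 372.8 / 121.5 = 3.069

FS = 3.07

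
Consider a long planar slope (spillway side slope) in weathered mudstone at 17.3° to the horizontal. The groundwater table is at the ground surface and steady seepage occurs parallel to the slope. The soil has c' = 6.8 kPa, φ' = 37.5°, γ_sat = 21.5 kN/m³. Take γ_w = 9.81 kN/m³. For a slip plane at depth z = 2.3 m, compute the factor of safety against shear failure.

FS = 1.82

With seepage parallel to the slope and the water table at the surface, the effective normal stress on the slip plane uses the buoyant unit weight γ' = γ_sat − γ_w while the driving shear stress uses γ_sat:
FS = [c' + γ' z cos²β tanφ'] / [γ_sat z sinβ cosβ]
γ' = 21.5 − 9.81 = 11.69 kN/m³
Numerator = 6.8 + 11.69·2.3·cos²17.3°·tan37.5° = 6.8 + 11.69·2.3·0.9116·0.7673 = 25.607 kPa
Denominator = 21.5·2.3·sin17.3°·cos17.3° = 21.5·2.3·0.2974·0.9548 = 14.040 kPa
FS = 25.607 / 14.040 = 1.824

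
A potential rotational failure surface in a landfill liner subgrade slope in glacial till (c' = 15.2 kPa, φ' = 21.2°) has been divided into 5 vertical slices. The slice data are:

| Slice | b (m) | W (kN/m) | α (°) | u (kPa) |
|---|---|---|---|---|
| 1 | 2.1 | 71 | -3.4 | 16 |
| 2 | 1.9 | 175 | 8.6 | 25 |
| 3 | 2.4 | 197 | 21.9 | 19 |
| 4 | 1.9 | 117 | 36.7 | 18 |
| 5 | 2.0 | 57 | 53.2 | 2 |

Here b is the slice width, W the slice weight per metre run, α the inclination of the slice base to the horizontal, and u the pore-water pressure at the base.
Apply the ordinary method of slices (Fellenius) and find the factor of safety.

Ordinary method of slices: FS = Σ[c'·Δl_i + (W_i cosα_i − u_i·Δl_i)·tanφ'] / Σ W_i sinα_i, with Δl_i = b_i / cosα_i.
Slice 1: Δl = 2.1/cos(-3.4°) = 2.104 m; N'_1 = 71·cos(-3.4°) − 16·2.104 = 37.2; c'Δl = 31.98; W sinα = -4.2
Slice 2: Δl = 1.9/cos8.6° = 1.922 m; N'_2 = 175·cos8.6° − 25·1.922 = 125.0; c'Δl = 29.21; W sinα = 26.2
Slice 3: Δl = 2.4/cos21.9° = 2.587 m; N'_3 = 197·cos21.9° − 19·2.587 = 133.6; c'Δl = 39.32; W sinα = 73.5
Slice 4: Δl = 1.9/cos36.7° = 2.370 m; N'_4 = 117·cos36.7° − 18·2.370 = 51.2; c'Δl = 36.02; W sinα = 69.9
Slice 5: Δl = 2.0/cos53.2° = 3.339 m; N'_5 = 57·cos53.2° − 2·3.339 = 27.5; c'Δl = 50.75; W sinα = 45.6
Σc'Δl = 187.3 kN/m; ΣN' = 374.5 kN/m; ΣW sinα = 211.0 kN/m
Resisting = 187.3 + 374.5·tan21.2° = 187.3 + 145.2 = 332.5 kN/m
FS = 332.5 / 211.0 = 1.576

FS = 1.58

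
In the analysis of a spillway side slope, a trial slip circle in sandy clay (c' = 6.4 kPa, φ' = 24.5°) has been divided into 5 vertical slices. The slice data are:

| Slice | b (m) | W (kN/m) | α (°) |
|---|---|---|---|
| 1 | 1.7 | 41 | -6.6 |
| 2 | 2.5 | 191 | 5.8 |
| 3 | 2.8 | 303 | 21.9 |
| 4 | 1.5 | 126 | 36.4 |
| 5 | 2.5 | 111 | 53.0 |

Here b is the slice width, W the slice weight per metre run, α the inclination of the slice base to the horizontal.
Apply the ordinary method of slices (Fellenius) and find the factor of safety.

Ordinary method of slices: FS = Σ[c'·Δl_i + (W_i cosα_i)·tanφ'] / Σ W_i sinα_i, with Δl_i = b_i / cosα_i.
Slice 1: Δl = 1.7/cos(-6.6°) = 1.711 m; N'_1 = 41·cos(-6.6°) = 40.7; c'Δl = 10.95; W sinα = -4.7
Slice 2: Δl = 2.5/cos5.8° = 2.513 m; N'_2 = 191·cos5.8° = 190.0; c'Δl = 16.08; W sinα = 19.3
Slice 3: Δl = 2.8/cos21.9° = 3.018 m; N'_3 = 303·cos21.9° = 281.1; c'Δl = 19.31; W sinα = 113.0
Slice 4: Δl = 1.5/cos36.4° = 1.864 m; N'_4 = 126·cos36.4° = 101.4; c'Δl = 11.93; W sinα = 74.8
Slice 5: Δl = 2.5/cos53.0° = 4.154 m; N'_5 = 111·cos53.0° = 66.8; c'Δl = 26.59; W sinα = 88.6
Σc'Δl = 84.9 kN/m; ΣN' = 680.1 kN/m; ΣW sinα = 291.0 kN/m
Resisting = 84.9 + 680.1·tan24.5° = 84.9 + 309.9 = 394.8 kN/m
FS = 394.8 / 291.0 = 1.357

FS = 1.36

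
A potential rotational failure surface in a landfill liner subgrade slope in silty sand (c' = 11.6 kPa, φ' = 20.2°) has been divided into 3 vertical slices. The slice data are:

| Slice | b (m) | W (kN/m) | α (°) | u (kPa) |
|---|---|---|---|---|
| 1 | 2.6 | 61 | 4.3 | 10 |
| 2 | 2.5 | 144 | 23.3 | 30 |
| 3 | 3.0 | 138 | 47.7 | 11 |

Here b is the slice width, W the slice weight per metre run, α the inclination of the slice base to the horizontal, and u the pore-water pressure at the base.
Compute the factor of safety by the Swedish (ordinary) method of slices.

Ordinary method of slices: FS = Σ[c'·Δl_i + (W_i cosα_i − u_i·Δl_i)·tanφ'] / Σ W_i sinα_i, with Δl_i = b_i / cosα_i.
Slice 1: Δl = 2.6/cos4.3° = 2.607 m; N'_1 = 61·cos4.3° − 10·2.607 = 34.8; c'Δl = 30.25; W sinα = 4.6
Slice 2: Δl = 2.5/cos23.3° = 2.722 m; N'_2 = 144·cos23.3° − 30·2.722 = 50.6; c'Δl = 31.58; W sinα = 57.0
Slice 3: Δl = 3.0/cos47.7° = 4.458 m; N'_3 = 138·cos47.7° − 11·4.458 = 43.8; c'Δl = 51.71; W sinα = 102.1
Σc'Δl = 113.5 kN/m; ΣN' = 129.2 kN/m; ΣW sinα = 163.6 kN/m
Resisting = 113.5 + 129.2·tan20.2° = 113.5 + 47.5 = 161.1 kN/m
FS = 161.1 / 163.6 = 0.984

FS = 0.98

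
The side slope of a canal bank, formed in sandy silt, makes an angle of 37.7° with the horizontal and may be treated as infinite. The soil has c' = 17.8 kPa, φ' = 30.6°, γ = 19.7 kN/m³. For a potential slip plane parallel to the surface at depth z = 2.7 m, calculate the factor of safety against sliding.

For an infinite slope with a slip plane parallel to the surface (no pore pressure): FS = [c' + γz cos²β tanφ'] / [γz sinβ cosβ].
γz = 19.7·2.7 = 53.19 kN/m²
Numerator = 17.8 + 53.19·cos²37.7°·tan30.6° = 17.8 + 53.19·0.6260·0.5914 = 37.493 kPa
Denominator = 53.19·sin37.7°·cos37.7° = 53.19·0.6115·0.7912 = 25.736 kPa
FS = 37.493 / 25.736 = 1.457

FS = 1.46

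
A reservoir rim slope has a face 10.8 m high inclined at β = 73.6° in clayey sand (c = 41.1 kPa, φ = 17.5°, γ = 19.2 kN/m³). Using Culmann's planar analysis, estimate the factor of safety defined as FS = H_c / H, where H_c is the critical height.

H_c = (4c/γ) · sinβ cosφ / [1 − cos(β − φ)]
    = (4·41.1/19.2) · sin73.6°·cos17.5° / [1 − cos56.1°]
    = 8.562 · 0.9149 / 0.4423 = 17.71 m
FS = H_c / H = 17.71 / 10.8 = 1.640

FS = 1.64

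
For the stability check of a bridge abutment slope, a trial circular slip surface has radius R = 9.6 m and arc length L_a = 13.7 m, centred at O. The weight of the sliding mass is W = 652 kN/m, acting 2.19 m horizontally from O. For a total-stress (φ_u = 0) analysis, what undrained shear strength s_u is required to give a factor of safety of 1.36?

s_u = 14.8 kPa

FS = s_u·L_a·R / (W·d), so s_u = FS·W·d / (L_a·R).
s_u = 1.36·652·2.19 / (13.70·9.6) = 1941.9 / 131.52 = 14.77 kPa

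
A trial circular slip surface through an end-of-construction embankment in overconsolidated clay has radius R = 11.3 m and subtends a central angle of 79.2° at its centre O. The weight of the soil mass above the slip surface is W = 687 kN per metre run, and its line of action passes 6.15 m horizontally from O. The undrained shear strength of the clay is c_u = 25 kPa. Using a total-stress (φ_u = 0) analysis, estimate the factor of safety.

FS = 1.04

Taking moments about the centre O, the resisting moment is provided by the undrained shear strength acting along the arc:
Arc length L_a = R·θ = 11.3·(79.2°·π/180) = 11.3·1.3823 = 15.62 m
M_R = c_u·L_a·R = 25·15.62·11.3 = 4412.6 kN·m/m
M_D = W·d = 687·6.15 = 4225.1 kN·m/m
FS = M_R / M_D = 4412.6 / 4225.1 = 1.044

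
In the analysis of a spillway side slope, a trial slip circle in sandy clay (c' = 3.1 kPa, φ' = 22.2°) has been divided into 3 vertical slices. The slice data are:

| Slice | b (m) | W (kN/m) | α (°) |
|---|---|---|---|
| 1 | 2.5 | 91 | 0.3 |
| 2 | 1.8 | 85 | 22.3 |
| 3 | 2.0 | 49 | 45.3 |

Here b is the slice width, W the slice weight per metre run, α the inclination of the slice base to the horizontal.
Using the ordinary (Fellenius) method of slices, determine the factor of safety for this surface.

FS = 1.57

Ordinary method of slices: FS = Σ[c'·Δl_i + (W_i cosα_i)·tanφ'] / Σ W_i sinα_i, with Δl_i = b_i / cosα_i.
Slice 1: Δl = 2.5/cos0.3° = 2.500 m; N'_1 = 91·cos0.3° = 91.0; c'Δl = 7.75; W sinα = 0.5
Slice 2: Δl = 1.8/cos22.3° = 1.946 m; N'_2 = 85·cos22.3° = 78.6; c'Δl = 6.03; W sinα = 32.3
Slice 3: Δl = 2.0/cos45.3° = 2.843 m; N'_3 = 49·cos45.3° = 34.5; c'Δl = 8.81; W sinα = 34.8
Σc'Δl = 22.6 kN/m; ΣN' = 204.1 kN/m; ΣW sinα = 67.6 kN/m
Resisting = 22.6 + 204.1·tan22.2° = 22.6 + 83.3 = 105.9 kN/m
FS = 105.9 / 67.6 = 1.567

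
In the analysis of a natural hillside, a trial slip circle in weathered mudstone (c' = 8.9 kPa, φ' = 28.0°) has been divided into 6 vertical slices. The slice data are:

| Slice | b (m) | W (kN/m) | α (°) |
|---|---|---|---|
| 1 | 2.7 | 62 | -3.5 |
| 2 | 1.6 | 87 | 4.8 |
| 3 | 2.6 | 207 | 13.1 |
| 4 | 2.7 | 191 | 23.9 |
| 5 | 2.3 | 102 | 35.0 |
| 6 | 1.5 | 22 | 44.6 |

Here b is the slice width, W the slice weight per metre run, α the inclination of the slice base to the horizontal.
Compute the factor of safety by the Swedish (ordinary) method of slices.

Ordinary method of slices: FS = Σ[c'·Δl_i + (W_i cosα_i)·tanφ'] / Σ W_i sinα_i, with Δl_i = b_i / cosα_i.
Slice 1: Δl = 2.7/cos(-3.5°) = 2.705 m; N'_1 = 62·cos(-3.5°) = 61.9; c'Δl = 24.07; W sinα = -3.8
Slice 2: Δl = 1.6/cos4.8° = 1.606 m; N'_2 = 87·cos4.8° = 86.7; c'Δl = 14.29; W sinα = 7.3
Slice 3: Δl = 2.6/cos13.1° = 2.669 m; N'_3 = 207·cos13.1° = 201.6; c'Δl = 23.76; W sinα = 46.9
Slice 4: Δl = 2.7/cos23.9° = 2.953 m; N'_4 = 191·cos23.9° = 174.6; c'Δl = 26.28; W sinα = 77.4
Slice 5: Δl = 2.3/cos35.0° = 2.808 m; N'_5 = 102·cos35.0° = 83.6; c'Δl = 24.99; W sinα = 58.5
Slice 6: Δl = 1.5/cos44.6° = 2.107 m; N'_6 = 22·cos44.6° = 15.7; c'Δl = 18.75; W sinα = 15.4
Σc'Δl = 132.1 kN/m; ΣN' = 624.0 kN/m; ΣW sinα = 201.7 kN/m
Resisting = 132.1 + 624.0·tan28.0° = 132.1 + 331.8 = 463.9 kN/m
FS = 463.9 / 201.7 = 2.300

FS = 2.30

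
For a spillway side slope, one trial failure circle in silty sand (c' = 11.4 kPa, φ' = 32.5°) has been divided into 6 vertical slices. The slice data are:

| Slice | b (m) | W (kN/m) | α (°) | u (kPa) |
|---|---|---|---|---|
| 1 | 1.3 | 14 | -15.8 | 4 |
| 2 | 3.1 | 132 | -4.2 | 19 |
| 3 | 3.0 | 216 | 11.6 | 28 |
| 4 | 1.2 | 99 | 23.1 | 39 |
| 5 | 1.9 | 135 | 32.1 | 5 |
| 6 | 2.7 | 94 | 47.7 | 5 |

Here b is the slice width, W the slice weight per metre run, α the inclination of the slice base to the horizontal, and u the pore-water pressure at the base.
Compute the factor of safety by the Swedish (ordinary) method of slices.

Ordinary method of slices: FS = Σ[c'·Δl_i + (W_i cosα_i − u_i·Δl_i)·tanφ'] / Σ W_i sinα_i, with Δl_i = b_i / cosα_i.
Slice 1: Δl = 1.3/cos(-15.8°) = 1.351 m; N'_1 = 14·cos(-15.8°) − 4·1.351 = 8.1; c'Δl = 15.40; W sinα = -3.8
Slice 2: Δl = 3.1/cos(-4.2°) = 3.108 m; N'_2 = 132·cos(-4.2°) − 19·3.108 = 72.6; c'Δl = 35.44; W sinα = -9.7
Slice 3: Δl = 3.0/cos11.6° = 3.063 m; N'_3 = 216·cos11.6° − 28·3.063 = 125.8; c'Δl = 34.91; W sinα = 43.4
Slice 4: Δl = 1.2/cos23.1° = 1.305 m; N'_4 = 99·cos23.1° − 39·1.305 = 40.2; c'Δl = 14.87; W sinα = 38.8
Slice 5: Δl = 1.9/cos32.1° = 2.243 m; N'_5 = 135·cos32.1° − 5·2.243 = 103.1; c'Δl = 25.57; W sinα = 71.7
Slice 6: Δl = 2.7/cos47.7° = 4.012 m; N'_6 = 94·cos47.7° − 5·4.012 = 43.2; c'Δl = 45.73; W sinα = 69.5
Σc'Δl = 171.9 kN/m; ΣN' = 393.0 kN/m; ΣW sinα = 210.1 kN/m
Resisting = 171.9 + 393.0·tan32.5° = 171.9 + 250.4 = 422.3 kN/m
FS = 422.3 / 210.1 = 2.010

FS = 2.01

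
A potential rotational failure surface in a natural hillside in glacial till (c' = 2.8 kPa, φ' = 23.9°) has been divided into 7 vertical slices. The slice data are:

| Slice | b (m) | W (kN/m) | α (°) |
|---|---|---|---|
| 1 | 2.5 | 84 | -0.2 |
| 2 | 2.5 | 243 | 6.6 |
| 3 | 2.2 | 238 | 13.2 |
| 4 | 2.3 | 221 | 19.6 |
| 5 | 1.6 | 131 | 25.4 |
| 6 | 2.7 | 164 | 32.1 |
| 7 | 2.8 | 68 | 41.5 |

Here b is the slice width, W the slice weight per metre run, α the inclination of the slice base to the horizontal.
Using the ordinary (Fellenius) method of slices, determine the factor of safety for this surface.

FS = 1.53

Ordinary method of slices: FS = Σ[c'·Δl_i + (W_i cosα_i)·tanφ'] / Σ W_i sinα_i, with Δl_i = b_i / cosα_i.
Slice 1: Δl = 2.5/cos(-0.2°) = 2.500 m; N'_1 = 84·cos(-0.2°) = 84.0; c'Δl = 7.00; W sinα = -0.3
Slice 2: Δl = 2.5/cos6.6° = 2.517 m; N'_2 = 243·cos6.6° = 241.4; c'Δl = 7.05; W sinα = 27.9
Slice 3: Δl = 2.2/cos13.2° = 2.260 m; N'_3 = 238·cos13.2° = 231.7; c'Δl = 6.33; W sinα = 54.3
Slice 4: Δl = 2.3/cos19.6° = 2.441 m; N'_4 = 221·cos19.6° = 208.2; c'Δl = 6.84; W sinα = 74.1
Slice 5: Δl = 1.6/cos25.4° = 1.771 m; N'_5 = 131·cos25.4° = 118.3; c'Δl = 4.96; W sinα = 56.2
Slice 6: Δl = 2.7/cos32.1° = 3.187 m; N'_6 = 164·cos32.1° = 138.9; c'Δl = 8.92; W sinα = 87.1
Slice 7: Δl = 2.8/cos41.5° = 3.739 m; N'_7 = 68·cos41.5° = 50.9; c'Δl = 10.47; W sinα = 45.1
Σc'Δl = 51.6 kN/m; ΣN' = 1073.5 kN/m; ΣW sinα = 344.5 kN/m
Resisting = 51.6 + 1073.5·tan23.9° = 51.6 + 475.7 = 527.3 kN/m
FS = 527.3 / 344.5 = 1.530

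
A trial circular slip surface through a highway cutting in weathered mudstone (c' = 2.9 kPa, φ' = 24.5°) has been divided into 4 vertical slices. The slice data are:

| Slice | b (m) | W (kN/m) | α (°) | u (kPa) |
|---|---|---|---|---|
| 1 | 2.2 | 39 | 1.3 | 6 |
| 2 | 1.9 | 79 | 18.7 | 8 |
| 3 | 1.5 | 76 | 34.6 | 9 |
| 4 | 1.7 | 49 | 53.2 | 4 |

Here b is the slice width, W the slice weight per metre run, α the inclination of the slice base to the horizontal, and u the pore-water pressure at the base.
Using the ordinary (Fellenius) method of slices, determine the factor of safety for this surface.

Ordinary method of slices: FS = Σ[c'·Δl_i + (W_i cosα_i − u_i·Δl_i)·tanφ'] / Σ W_i sinα_i, with Δl_i = b_i / cosα_i.
Slice 1: Δl = 2.2/cos1.3° = 2.201 m; N'_1 = 39·cos1.3° − 6·2.201 = 25.8; c'Δl = 6.38; W sinα = 0.9
Slice 2: Δl = 1.9/cos18.7° = 2.006 m; N'_2 = 79·cos18.7° − 8·2.006 = 58.8; c'Δl = 5.82; W sinα = 25.3
Slice 3: Δl = 1.5/cos34.6° = 1.822 m; N'_3 = 76·cos34.6° − 9·1.822 = 46.2; c'Δl = 5.28; W sinα = 43.2
Slice 4: Δl = 1.7/cos53.2° = 2.838 m; N'_4 = 49·cos53.2° − 4·2.838 = 18.0; c'Δl = 8.23; W sinα = 39.2
Σc'Δl = 25.7 kN/m; ΣN' = 148.7 kN/m; ΣW sinα = 108.6 kN/m
Resisting = 25.7 + 148.7·tan24.5° = 25.7 + 67.8 = 93.5 kN/m
FS = 93.5 / 108.6 = 0.861

FS = 0.86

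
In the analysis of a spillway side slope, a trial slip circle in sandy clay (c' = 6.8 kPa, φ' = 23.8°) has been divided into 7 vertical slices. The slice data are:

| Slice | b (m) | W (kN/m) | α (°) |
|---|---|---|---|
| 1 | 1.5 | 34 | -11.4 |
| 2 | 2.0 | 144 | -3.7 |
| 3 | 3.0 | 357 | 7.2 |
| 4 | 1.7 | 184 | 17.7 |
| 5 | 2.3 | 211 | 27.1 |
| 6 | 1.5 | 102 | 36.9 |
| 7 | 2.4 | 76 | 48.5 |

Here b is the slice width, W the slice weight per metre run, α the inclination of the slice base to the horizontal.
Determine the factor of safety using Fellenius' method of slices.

FS = 1.89

Ordinary method of slices: FS = Σ[c'·Δl_i + (W_i cosα_i)·tanφ'] / Σ W_i sinα_i, with Δl_i = b_i / cosα_i.
Slice 1: Δl = 1.5/cos(-11.4°) = 1.530 m; N'_1 = 34·cos(-11.4°) = 33.3; c'Δl = 10.41; W sinα = -6.7
Slice 2: Δl = 2.0/cos(-3.7°) = 2.004 m; N'_2 = 144·cos(-3.7°) = 143.7; c'Δl = 13.63; W sinα = -9.3
Slice 3: Δl = 3.0/cos7.2° = 3.024 m; N'_3 = 357·cos7.2° = 354.2; c'Δl = 20.56; W sinα = 44.7
Slice 4: Δl = 1.7/cos17.7° = 1.784 m; N'_4 = 184·cos17.7° = 175.3; c'Δl = 12.13; W sinα = 55.9
Slice 5: Δl = 2.3/cos27.1° = 2.584 m; N'_5 = 211·cos27.1° = 187.8; c'Δl = 17.57; W sinα = 96.1
Slice 6: Δl = 1.5/cos36.9° = 1.876 m; N'_6 = 102·cos36.9° = 81.6; c'Δl = 12.76; W sinα = 61.2
Slice 7: Δl = 2.4/cos48.5° = 3.622 m; N'_7 = 76·cos48.5° = 50.4; c'Δl = 24.63; W sinα = 56.9
Σc'Δl = 111.7 kN/m; ΣN' = 1026.3 kN/m; ΣW sinα = 299.0 kN/m
Resisting = 111.7 + 1026.3·tan23.8° = 111.7 + 452.6 = 564.3 kN/m
FS = 564.3 / 299.0 = 1.888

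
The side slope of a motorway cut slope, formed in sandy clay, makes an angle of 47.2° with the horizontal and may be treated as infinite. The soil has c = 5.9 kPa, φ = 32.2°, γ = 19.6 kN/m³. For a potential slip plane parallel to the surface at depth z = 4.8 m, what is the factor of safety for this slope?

FS = 0.71

For an infinite slope with a slip plane parallel to the surface (no pore pressure): FS = [c + γz cos²β tanφ] / [γz sinβ cosβ].
γz = 19.6·4.8 = 94.08 kN/m²
Numerator = 5.9 + 94.08·cos²47.2°·tan32.2° = 5.9 + 94.08·0.4616·0.6297 = 33.250 kPa
Denominator = 94.08·sin47.2°·cos47.2° = 94.08·0.7337·0.6794 = 46.901 kPa
FS = 33.250 / 46.901 = 0.709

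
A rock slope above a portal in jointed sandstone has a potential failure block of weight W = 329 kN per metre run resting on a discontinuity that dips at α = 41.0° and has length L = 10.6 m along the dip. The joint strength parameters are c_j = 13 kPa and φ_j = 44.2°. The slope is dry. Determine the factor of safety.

Resolving the block weight along and normal to the plane and applying the Mohr–Coulomb strength on the joint:
N' = W cosα = 329·cos41.0° = 248.3 kN/m
Driving force T = W sinα = 329·sin41.0° = 215.8 kN/m
Resisting force R = c_j·L + N'·tanφ_j = 13·10.6 + 248.3·tan44.2° = 137.8 + 241.5 = 379.3 kN/m
FS = R / T = 379.3 / 215.8 = 1.757

FS = 1.76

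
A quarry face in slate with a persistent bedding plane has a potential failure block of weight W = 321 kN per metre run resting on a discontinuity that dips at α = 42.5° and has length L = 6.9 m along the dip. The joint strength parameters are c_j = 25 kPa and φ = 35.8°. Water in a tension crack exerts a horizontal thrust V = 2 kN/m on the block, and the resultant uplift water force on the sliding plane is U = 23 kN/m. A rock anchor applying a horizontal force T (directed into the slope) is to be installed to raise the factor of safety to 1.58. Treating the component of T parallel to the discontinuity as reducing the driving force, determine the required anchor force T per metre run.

Resolving forces along and normal to the sliding plane, with the horizontal anchor force T adding T·sinα to the effective normal force and T·cosα acting up the plane against the driving force:
FS = [c_jL + (W cosα − U − V sinα + T sinα) tanφ] / [W sinα + V cosα − T cosα]
Without the anchor: N' = 212.3 kN/m, driving T_d = 218.3 kN/m, resisting R = 25·6.9 + 212.3·tan35.8° = 325.6 kN/m, FS = 1.49.
Setting FS = 1.58 and solving for T:
1.58·(218.3 − T cos42.5°) = 325.6 + T sin42.5°·tan35.8°
T·(sin42.5°·tan35.8° + 1.58·cos42.5°) = 1.58·218.3 − 325.6
T·(0.6756·0.7212 + 1.58·0.7373) = 345.0 − 325.6 = 19.3
T·1.6521 = 19.3
T = 11.7 kN/m

T = 12 kN/m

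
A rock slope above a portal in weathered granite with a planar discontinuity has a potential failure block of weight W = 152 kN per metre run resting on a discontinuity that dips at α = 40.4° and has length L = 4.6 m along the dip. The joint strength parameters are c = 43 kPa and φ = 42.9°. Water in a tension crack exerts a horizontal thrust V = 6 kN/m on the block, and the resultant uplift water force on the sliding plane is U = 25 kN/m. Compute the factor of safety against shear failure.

Resolving the block weight along and normal to the plane and applying the Mohr–Coulomb strength on the joint:
N' = W cosα − U − V sinα = 152·cos40.4° − 25 − 6·sin40.4° = 86.9 kN/m
Driving force T = W sinα + V cosα = 152·sin40.4° + 6·cos40.4° = 103.1 kN/m
Resisting force R = c·L + N'·tanφ = 43·4.6 + 86.9·tan42.9° = 197.8 + 80.7 = 278.5 kN/m
FS = R / T = 278.5 / 103.1 = 2.702

FS = 2.70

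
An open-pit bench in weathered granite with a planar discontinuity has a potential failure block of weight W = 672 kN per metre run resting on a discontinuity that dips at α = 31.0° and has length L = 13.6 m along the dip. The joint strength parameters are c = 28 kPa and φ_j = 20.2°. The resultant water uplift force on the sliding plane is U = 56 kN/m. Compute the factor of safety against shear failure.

FS = 1.65

Resolving the block weight along and normal to the plane and applying the Mohr–Coulomb strength on the joint:
N' = W cosα − U = 672·cos31.0° − 56 = 520.0 kN/m
Driving force T = W sinα = 672·sin31.0° = 346.1 kN/m
Resisting force R = c·L + N'·tanφ_j = 28·13.6 + 520.0·tan20.2° = 380.8 + 191.3 = 572.1 kN/m
FS = R / T = 572.1 / 346.1 = 1.653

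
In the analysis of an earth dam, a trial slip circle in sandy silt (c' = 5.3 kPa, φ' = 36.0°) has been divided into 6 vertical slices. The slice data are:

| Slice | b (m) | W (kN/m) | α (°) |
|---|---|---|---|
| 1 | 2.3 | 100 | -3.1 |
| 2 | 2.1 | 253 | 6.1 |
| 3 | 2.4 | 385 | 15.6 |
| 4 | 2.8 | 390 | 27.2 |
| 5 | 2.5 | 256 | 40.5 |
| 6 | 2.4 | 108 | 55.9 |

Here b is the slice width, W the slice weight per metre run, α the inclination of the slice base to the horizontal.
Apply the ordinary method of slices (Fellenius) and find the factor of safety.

FS = 1.89

Ordinary method of slices: FS = Σ[c'·Δl_i + (W_i cosα_i)·tanφ'] / Σ W_i sinα_i, with Δl_i = b_i / cosα_i.
Slice 1: Δl = 2.3/cos(-3.1°) = 2.303 m; N'_1 = 100·cos(-3.1°) = 99.9; c'Δl = 12.21; W sinα = -5.4
Slice 2: Δl = 2.1/cos6.1° = 2.112 m; N'_2 = 253·cos6.1° = 251.6; c'Δl = 11.19; W sinα = 26.9
Slice 3: Δl = 2.4/cos15.6° = 2.492 m; N'_3 = 385·cos15.6° = 370.8; c'Δl = 13.21; W sinα = 103.5
Slice 4: Δl = 2.8/cos27.2° = 3.148 m; N'_4 = 390·cos27.2° = 346.9; c'Δl = 16.69; W sinα = 178.3
Slice 5: Δl = 2.5/cos40.5° = 3.288 m; N'_5 = 256·cos40.5° = 194.7; c'Δl = 17.42; W sinα = 166.3
Slice 6: Δl = 2.4/cos55.9° = 4.281 m; N'_6 = 108·cos55.9° = 60.5; c'Δl = 22.69; W sinα = 89.4
Σc'Δl = 93.4 kN/m; ΣN' = 1324.3 kN/m; ΣW sinα = 559.0 kN/m
Resisting = 93.4 + 1324.3·tan36.0° = 93.4 + 962.2 = 1055.6 kN/m
FS = 1055.6 / 559.0 = 1.888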